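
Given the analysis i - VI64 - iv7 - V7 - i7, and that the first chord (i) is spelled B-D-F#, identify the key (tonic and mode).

B minor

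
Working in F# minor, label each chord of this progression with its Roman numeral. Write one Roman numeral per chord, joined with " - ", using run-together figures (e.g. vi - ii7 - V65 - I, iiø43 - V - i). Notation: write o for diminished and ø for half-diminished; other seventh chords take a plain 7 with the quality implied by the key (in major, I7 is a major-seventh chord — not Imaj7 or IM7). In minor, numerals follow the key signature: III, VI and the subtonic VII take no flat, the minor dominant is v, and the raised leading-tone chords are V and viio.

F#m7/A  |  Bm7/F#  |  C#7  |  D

F#m7/A: minor seventh chord on F# = scale degree 1 → i65.
Bm7/F# has root B, degree 4 in F# minor, so iv43.
C#7: root C# is the dominant; dominant seventh chord there is V7.
D: root D is the submediant; major triad there is VI.

i65 - iv43 - V7 - VI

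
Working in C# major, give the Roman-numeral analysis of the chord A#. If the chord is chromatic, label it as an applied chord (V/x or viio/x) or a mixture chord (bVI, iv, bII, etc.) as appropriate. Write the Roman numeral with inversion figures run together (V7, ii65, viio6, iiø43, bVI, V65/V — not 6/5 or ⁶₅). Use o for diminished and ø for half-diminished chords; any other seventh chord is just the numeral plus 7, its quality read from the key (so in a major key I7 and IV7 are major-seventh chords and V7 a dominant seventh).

V/ii

The pitches A#-C##-E# form a major triad rooted on A#.
A# is not a diatonic chord root with this quality in C# major, but it lies a perfect fifth above D# (ii), so the chord functions as an applied dominant of ii.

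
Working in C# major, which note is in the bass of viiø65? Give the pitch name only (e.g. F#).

viiø in C# major has root B#; the chord is B#-D#-F#-A#.
The figure 65 means first inversion — the third is in the bass.

D#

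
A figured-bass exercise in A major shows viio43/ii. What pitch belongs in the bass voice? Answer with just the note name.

E

The applied chord viio43/ii is rooted on A#: A#-C#-E-G.
The figure 43 means second inversion — the fifth is in the bass.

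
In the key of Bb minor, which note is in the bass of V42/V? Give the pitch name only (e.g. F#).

The applied chord V42/V is rooted on C: C-E-G-Bb.
The figure 42 means third inversion — the seventh is in the bass.

Bb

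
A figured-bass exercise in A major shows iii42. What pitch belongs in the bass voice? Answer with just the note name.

iii in A major has root C#; the chord is C#-E-G#-B.
The figure 42 means third inversion — the seventh is in the bass.

B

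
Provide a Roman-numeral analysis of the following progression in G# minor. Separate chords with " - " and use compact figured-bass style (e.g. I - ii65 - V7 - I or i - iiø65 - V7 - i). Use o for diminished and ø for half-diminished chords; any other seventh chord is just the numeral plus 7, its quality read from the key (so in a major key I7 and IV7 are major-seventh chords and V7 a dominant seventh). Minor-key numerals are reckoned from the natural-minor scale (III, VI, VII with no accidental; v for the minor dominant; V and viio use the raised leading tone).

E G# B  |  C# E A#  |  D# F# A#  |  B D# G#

VI - iio6 - v - i6

E-G#-B: root E is the submediant; major triad there is VI.
C#-E-A#: diminished triad on A# = scale degree 2 → iio6.
D#-F#-A#: minor triad on D# = scale degree 5 → v.
B-D#-G#: minor triad on G# = scale degree 1 → i6.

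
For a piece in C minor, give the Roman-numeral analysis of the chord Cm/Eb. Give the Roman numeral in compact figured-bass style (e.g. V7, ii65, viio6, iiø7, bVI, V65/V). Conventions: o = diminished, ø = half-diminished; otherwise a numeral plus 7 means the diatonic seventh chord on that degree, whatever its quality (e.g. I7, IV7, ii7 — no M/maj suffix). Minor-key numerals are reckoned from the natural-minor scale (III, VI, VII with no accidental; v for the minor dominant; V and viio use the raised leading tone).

The pitches C-Eb-G form a minor triad rooted on C.
In C minor, C is the tonic; the diatonic minor triad there is i.
With Eb in the bass the chord is in first inversion, so the figured bass is 6.

i6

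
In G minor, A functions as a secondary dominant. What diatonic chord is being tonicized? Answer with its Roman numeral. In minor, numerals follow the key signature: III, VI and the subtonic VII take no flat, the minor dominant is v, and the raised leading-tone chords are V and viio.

V

The chord is a major triad on A.
A dominant resolves down a perfect fifth: A → D. In G minor, D is scale degree 5, i.e. V.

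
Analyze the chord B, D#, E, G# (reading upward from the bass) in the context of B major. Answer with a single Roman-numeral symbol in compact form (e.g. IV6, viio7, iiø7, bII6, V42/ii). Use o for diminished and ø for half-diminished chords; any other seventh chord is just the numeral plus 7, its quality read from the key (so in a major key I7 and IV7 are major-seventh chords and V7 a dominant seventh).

Stacked in thirds the chord is E-G#-B-D#: a major seventh chord on E.
E is scale degree 4 in B major, and a major seventh chord on that degree is written IV7.
With B in the bass the chord is in second inversion, so the figured bass is 43.

IV43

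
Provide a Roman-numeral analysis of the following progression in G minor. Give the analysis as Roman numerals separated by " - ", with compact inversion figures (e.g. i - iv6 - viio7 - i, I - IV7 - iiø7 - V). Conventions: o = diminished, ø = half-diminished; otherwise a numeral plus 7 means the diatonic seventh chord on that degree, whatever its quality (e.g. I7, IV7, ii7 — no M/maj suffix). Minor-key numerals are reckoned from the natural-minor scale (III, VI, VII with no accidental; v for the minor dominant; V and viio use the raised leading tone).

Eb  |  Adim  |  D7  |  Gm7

Eb: major triad on Eb = scale degree 6 → VI.
Adim: root A is the supertonic; diminished triad there is iio.
D7 has root D, degree 5 in G minor, so V7.
Gm7: root G is the tonic; minor seventh chord there is i7.

VI - iio - V7 - i7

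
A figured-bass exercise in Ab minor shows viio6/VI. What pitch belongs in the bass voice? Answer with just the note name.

The applied chord viio6/VI is rooted on Eb: Eb-Gb-Bbb.
The figure 6 means first inversion — the third is in the bass.

Gb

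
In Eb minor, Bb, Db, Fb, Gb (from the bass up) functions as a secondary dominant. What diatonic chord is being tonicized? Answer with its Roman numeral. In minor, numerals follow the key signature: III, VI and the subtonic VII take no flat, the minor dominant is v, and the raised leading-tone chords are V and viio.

The chord is a dominant seventh chord on Gb.
A dominant resolves down a perfect fifth: Gb → Cb. In Eb minor, Cb is scale degree 6, i.e. VI.

VI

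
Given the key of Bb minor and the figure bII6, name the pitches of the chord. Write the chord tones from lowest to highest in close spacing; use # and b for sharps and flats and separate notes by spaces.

Scale degree 2 in Bb minor is C; lowering it a half step gives Cb. bII6 is the Neapolitan sixth — a major triad on the lowered second degree, here in its customary first inversion.
So the chord is Cb-Eb-Gb, a major triad.
The figured bass 6 indicates first inversion, placing the third (Eb) in the bass: Eb-Gb-Cb.

Eb Gb Cb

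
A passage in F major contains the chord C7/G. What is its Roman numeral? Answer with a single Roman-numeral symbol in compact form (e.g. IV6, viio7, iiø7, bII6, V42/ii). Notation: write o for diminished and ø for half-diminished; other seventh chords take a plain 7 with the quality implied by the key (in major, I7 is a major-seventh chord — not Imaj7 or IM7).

Stacked in thirds the chord is C-E-G-Bb: a dominant seventh chord on C.
In F major, C is the dominant; the diatonic dominant seventh chord there is V7.
With G in the bass the chord is in second inversion, so the figured bass is 43.

V43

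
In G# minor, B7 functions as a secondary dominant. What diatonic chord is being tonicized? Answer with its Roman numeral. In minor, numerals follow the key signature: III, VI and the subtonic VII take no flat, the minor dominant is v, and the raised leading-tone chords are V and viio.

VI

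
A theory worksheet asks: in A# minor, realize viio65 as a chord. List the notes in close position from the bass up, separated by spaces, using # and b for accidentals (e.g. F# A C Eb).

B# D# F# G##

In A# minor, the leading-tone chord is built on the raised seventh degree, G##.
That chord is spelled G##-B#-D#-F#.
With the 65 figure the chord is in first inversion; from the bass B# upward in close position it reads B#-D#-F#-G##.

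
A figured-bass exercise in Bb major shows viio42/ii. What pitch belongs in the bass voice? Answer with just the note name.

The applied chord viio42/ii is rooted on B: B-D-F-Ab.
The figure 42 means third inversion — the seventh is in the bass.

Ab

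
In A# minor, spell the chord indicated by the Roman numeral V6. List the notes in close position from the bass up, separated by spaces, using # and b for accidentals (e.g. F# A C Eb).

In A# minor, the fifth degree is E#. The dominant is major (leading tone raised), so V is a major triad.
Stacking thirds from E# gives E#-G##-B#.
The figured bass 6 indicates first inversion, placing the third (G##) in the bass: G##-B#-E#.

G## B# E#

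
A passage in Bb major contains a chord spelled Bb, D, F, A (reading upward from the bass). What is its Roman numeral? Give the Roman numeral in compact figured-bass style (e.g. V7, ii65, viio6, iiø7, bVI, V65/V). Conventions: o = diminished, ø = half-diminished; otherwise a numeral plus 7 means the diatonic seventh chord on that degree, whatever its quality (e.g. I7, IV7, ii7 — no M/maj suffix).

I7

Stacked in thirds the chord is Bb-D-F-A: a major seventh chord on Bb.
In Bb major, Bb is the tonic; the diatonic major seventh chord there is I7.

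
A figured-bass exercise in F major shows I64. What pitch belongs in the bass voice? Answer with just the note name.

C

I in F major has root F; the chord is F-A-C.
The figure 64 means second inversion — the fifth is in the bass.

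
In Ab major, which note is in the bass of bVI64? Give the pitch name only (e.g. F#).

bVI in Ab major has root Fb; the chord is Fb-Ab-Cb.
The figure 64 means second inversion — the fifth is in the bass.

Cb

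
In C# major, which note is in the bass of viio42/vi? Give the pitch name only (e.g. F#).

F#

The applied chord viio42/vi is rooted on G##: G##-B#-D#-F#.
The figure 42 means third inversion — the seventh is in the bass.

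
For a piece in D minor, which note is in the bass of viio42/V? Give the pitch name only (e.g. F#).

The applied chord viio42/V is rooted on G#: G#-B-D-F.
The figure 42 means third inversion — the seventh is in the bass.

F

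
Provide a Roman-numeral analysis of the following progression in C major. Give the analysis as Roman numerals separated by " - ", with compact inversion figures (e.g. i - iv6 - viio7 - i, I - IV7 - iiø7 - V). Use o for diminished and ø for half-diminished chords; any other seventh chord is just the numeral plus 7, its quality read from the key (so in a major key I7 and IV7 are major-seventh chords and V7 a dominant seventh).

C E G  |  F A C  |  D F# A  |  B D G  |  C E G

I - IV - V/V - V6 - I

C-E-G has root C, degree 1 in C major, so I.
F-A-C: major triad on F = scale degree 4 → IV.
D-F#-A: a major triad on D, the applied dominant of V → V/V.
B-D-G: root G is the dominant; major triad there is V6.
C-E-G has root C, degree 1 in C major, so I.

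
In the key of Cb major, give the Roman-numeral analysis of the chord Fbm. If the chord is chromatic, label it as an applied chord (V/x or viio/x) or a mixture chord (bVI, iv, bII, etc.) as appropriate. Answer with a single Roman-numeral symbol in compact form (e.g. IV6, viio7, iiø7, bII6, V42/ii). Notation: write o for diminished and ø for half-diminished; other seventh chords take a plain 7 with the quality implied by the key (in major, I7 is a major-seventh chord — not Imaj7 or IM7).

iv

The pitches Fb-Abb-Cb form a minor triad rooted on Fb.
Fb is the fourth degree of Cb major. This is the minor subdominant, borrowed from the parallel minor.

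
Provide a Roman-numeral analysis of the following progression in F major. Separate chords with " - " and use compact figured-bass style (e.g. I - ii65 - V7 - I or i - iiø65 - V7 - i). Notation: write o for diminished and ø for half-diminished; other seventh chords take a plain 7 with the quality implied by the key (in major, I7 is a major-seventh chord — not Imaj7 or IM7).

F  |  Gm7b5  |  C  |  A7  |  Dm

I - iiø7 - V - V7/vi - vi

F: root F is the tonic; major triad there is I.
Gm7b5 is non-diatonic — iiø7, a mixture chord from F minor.
C has root C, degree 5 in F major, so V.
A7: a dominant seventh chord on A, the applied dominant of vi → V7/vi.
Dm has root D, degree 6 in F major, so vi.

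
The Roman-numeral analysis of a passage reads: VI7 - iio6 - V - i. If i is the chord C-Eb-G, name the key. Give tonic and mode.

C minor

The chord Cm is a minor triad rooted on C; its label is i.
If C is scale degree 1 and the mode makes that degree carry a minor triad, the tonic is C and the mode is minor.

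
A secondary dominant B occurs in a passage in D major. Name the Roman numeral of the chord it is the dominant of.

The chord is a major triad on B.
A dominant resolves down a perfect fifth: B → E. In D major, E is scale degree 2, i.e. ii.

ii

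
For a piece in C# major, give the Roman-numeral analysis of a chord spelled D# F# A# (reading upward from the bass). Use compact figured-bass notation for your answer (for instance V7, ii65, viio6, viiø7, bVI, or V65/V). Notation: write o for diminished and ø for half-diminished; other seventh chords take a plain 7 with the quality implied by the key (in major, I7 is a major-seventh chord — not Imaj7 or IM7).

ii

Stacked in thirds the chord is D#-F#-A#: a minor triad on D#.
D# is scale degree 2 in C# major, and a minor triad on that degree is written ii.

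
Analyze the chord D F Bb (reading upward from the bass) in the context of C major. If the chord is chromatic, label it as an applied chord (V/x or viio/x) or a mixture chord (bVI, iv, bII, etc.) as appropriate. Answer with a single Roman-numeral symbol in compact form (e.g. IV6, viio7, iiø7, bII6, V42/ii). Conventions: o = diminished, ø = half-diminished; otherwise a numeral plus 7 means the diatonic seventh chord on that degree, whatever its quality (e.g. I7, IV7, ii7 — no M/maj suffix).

Stacked in thirds the chord is Bb-D-F: a major triad on Bb.
Bb is the lowered seventh degree of C major (diatonic 7 would be B). This is a major triad on the lowered seventh degree (the subtonic), borrowed from the parallel minor.
With D in the bass the chord is in first inversion, so the figured bass is 6.

bVII6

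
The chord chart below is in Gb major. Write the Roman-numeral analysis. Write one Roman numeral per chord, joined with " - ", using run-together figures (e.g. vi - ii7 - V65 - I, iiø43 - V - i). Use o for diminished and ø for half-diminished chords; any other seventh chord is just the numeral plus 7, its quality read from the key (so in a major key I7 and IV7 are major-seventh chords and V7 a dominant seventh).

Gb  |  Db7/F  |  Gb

I - V65 - I

Gb: major triad on Gb = scale degree 1 → I.
Db7/F: root Db is the dominant; dominant seventh chord there is V65.
Gb has root Gb, degree 1 in Gb major, so I.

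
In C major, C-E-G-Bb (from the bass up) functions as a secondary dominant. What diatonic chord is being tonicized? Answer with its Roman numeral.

IV

The chord is a dominant seventh chord on C.
A dominant resolves down a perfect fifth: C → F. In C major, F is scale degree 4, i.e. IV.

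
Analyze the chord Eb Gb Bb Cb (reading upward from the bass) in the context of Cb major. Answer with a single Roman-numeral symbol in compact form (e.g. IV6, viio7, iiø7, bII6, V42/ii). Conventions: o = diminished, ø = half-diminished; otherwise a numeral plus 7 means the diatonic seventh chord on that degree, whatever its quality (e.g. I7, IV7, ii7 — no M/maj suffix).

I65

The pitches Cb-Eb-Gb-Bb form a major seventh chord rooted on Cb.
In Cb major, Cb is the tonic; the diatonic major seventh chord there is I7.
With Eb in the bass the chord is in first inversion, so the figured bass is 65.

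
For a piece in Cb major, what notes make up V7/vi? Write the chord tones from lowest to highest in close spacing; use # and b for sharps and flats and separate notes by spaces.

Eb G Bb Db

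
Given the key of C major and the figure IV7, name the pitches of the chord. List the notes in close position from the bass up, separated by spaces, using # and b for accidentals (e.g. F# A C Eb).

F A C E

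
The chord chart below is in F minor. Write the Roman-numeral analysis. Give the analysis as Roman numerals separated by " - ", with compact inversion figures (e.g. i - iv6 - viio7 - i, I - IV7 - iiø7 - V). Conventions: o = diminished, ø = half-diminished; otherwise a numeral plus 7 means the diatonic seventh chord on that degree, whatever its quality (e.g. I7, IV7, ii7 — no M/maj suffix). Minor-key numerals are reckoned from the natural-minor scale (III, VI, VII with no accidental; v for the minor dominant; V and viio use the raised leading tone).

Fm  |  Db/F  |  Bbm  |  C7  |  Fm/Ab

Fm: root F is the tonic; minor triad there is i.
Db/F has root Db, degree 6 in F minor, so VI6.
Bbm: minor triad on Bb = scale degree 4 → iv.
C7 has root C, degree 5 in F minor, so V7.
Fm/Ab: minor triad on F = scale degree 1 → i6.

i - VI6 - iv - V7 - i6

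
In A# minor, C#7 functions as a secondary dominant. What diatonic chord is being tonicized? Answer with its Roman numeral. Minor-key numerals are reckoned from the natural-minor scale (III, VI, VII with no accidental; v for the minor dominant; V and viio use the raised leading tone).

VI

The chord is a dominant seventh chord on C#.
A dominant resolves down a perfect fifth: C# → F#. In A# minor, F# is scale degree 6, i.e. VI.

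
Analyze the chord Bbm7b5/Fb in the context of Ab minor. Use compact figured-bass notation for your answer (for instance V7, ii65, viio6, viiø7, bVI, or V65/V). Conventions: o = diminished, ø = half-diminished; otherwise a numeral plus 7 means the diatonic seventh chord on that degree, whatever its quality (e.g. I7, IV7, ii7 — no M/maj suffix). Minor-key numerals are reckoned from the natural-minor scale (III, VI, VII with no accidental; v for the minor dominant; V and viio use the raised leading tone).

The pitches Bb-Db-Fb-Ab form a half-diminished seventh chord rooted on Bb.
In Ab minor, Bb is the supertonic; the diatonic half-diminished seventh chord there is iiø7.
With Fb in the bass the chord is in second inversion, so the figured bass is 43.

iiø43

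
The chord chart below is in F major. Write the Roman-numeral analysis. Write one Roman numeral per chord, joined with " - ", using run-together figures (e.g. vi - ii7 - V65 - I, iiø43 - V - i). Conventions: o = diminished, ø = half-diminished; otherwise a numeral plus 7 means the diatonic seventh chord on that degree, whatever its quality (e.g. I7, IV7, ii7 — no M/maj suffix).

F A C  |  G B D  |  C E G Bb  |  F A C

F-A-C has root F, degree 1 in F major, so I.
G-B-D: chromatic; G is V of V, so V/V.
C-E-G-Bb has root C, degree 5 in F major, so V7.
F-A-C: major triad on F = scale degree 1 → I.

I - V/V - V7 - I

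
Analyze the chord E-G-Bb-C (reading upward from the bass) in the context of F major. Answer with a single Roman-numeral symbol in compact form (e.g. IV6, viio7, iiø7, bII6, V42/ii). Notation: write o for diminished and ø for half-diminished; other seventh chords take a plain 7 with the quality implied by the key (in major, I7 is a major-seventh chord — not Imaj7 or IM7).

V65

Stacked in thirds the chord is C-E-G-Bb: a dominant seventh chord on C.
In F major, C is the dominant; the diatonic dominant seventh chord there is V7.
With E in the bass the chord is in first inversion, so the figured bass is 65.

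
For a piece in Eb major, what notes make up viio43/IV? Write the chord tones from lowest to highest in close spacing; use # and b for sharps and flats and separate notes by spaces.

The slash marks an applied leading-tone chord: viio of IV. In Eb major, IV is Ab, so the leading tone to it is G, a half step below.
Building a fully diminished seventh chord on G gives G-Bb-Db-Fb.
The figured bass 43 indicates second inversion, placing the fifth (Db) in the bass: Db-Fb-G-Bb.

Db Fb G Bb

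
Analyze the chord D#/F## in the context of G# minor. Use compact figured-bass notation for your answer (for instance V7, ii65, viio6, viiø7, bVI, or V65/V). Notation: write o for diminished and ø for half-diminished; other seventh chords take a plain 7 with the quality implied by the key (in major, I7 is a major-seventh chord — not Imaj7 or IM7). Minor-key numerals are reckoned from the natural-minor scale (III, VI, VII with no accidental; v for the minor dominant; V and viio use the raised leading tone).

V6

Stacked in thirds the chord is D#-F##-A#: a major triad on D#.
In G# minor, D# is the dominant; the diatonic major triad there is V.
With F## in the bass the chord is in first inversion, so the figured bass is 6.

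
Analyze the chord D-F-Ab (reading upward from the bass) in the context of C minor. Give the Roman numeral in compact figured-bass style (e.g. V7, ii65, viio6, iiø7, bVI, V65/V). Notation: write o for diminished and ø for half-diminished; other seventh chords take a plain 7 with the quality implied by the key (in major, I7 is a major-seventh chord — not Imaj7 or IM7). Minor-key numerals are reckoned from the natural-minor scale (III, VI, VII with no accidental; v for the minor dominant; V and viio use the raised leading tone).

iio

Stacked in thirds the chord is D-F-Ab: a diminished triad on D.
D is scale degree 2 in C minor, and a diminished triad on that degree is written iio.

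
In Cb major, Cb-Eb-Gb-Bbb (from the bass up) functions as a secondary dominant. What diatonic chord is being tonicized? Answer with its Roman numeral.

IV

The chord is a dominant seventh chord on Cb.
A dominant resolves down a perfect fifth: Cb → Fb. In Cb major, Fb is scale degree 4, i.e. IV.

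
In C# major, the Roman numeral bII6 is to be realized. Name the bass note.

F#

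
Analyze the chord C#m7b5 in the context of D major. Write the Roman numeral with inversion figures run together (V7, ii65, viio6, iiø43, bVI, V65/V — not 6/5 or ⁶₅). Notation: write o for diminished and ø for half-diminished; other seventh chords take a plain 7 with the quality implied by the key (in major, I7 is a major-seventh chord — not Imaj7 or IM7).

Stacked in thirds the chord is C#-E-G-B: a half-diminished seventh chord on C#.
In D major, C# is the leading tone; the diatonic half-diminished seventh chord there is viiø7.

viiø7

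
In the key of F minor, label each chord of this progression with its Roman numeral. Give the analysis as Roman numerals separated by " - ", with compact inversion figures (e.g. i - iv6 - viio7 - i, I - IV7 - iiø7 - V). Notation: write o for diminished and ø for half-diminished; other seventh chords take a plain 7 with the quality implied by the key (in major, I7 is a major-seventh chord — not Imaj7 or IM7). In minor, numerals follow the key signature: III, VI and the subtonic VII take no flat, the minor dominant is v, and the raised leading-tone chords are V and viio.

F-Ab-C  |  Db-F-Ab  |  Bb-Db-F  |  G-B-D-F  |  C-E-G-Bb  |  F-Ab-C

F-Ab-C has root F, degree 1 in F minor, so i.
Db-F-Ab: major triad on Db = scale degree 6 → VI.
Bb-Db-F: minor triad on Bb = scale degree 4 → iv.
G-B-D-F: a dominant seventh chord on G, the applied dominant of V → V7/V.
C-E-G-Bb has root C, degree 5 in F minor, so V7.
F-Ab-C: minor triad on F = scale degree 1 → i.

i - VI - iv - V7/V - V7 - i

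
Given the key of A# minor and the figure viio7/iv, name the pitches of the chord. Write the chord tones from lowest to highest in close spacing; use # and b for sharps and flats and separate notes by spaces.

C## E# G# B

The slash marks an applied leading-tone chord: viio of iv. In A# minor, iv is D#, so the leading tone to it is C##, a half step below.
Building a fully diminished seventh chord on C## gives C##-E#-G#-B.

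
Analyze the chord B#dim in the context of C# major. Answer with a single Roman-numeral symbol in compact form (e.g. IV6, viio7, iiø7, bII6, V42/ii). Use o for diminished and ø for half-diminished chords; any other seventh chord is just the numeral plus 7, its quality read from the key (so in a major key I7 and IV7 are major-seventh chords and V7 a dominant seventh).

viio

The pitches B#-D#-F# form a diminished triad rooted on B#.
B# is scale degree 7 in C# major, and a diminished triad on that degree is written viio.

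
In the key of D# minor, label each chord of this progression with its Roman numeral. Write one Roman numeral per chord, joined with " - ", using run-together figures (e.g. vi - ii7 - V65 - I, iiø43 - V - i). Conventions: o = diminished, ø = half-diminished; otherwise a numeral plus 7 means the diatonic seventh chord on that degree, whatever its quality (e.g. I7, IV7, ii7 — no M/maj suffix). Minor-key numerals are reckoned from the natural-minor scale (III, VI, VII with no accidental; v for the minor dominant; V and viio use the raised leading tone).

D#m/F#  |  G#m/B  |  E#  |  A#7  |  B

i6 - iv6 - V/V - V7 - VI

D#m/F#: root D# is the tonic; minor triad there is i6.
G#m/B: minor triad on G# = scale degree 4 → iv6.
E#: a major triad on E#, the applied dominant of V → V/V.
A#7: dominant seventh chord on A# = scale degree 5 → V7.
B has root B, degree 6 in D# minor, so VI.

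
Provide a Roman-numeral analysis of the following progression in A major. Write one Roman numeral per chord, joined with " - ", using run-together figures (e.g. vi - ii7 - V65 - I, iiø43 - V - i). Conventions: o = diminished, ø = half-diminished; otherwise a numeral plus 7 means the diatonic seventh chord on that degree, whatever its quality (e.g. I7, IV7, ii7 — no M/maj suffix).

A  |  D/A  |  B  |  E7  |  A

I - IV64 - V/V - V7 - I

A has root A, degree 1 in A major, so I.
D/A has root D, degree 4 in A major, so IV64.
B: a major triad on B, the applied dominant of V → V/V.
E7: dominant seventh chord on E = scale degree 5 → V7.
A: root A is the tonic; major triad there is I.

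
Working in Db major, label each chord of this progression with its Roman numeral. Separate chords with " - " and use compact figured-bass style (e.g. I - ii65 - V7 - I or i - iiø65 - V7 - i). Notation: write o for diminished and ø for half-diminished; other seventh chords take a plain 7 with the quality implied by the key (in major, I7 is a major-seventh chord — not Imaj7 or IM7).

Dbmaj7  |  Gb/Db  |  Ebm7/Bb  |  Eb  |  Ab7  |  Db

I7 - IV64 - ii43 - V/V - V7 - I

Dbmaj7: root Db is the tonic; major seventh chord there is I7.
Gb/Db: root Gb is the subdominant; major triad there is IV64.
Ebm7/Bb: minor seventh chord on Eb = scale degree 2 → ii43.
Eb is the secondary dominant of V (major triad on Eb): V/V.
Ab7 has root Ab, degree 5 in Db major, so V7.
Db: root Db is the tonic; major triad there is I.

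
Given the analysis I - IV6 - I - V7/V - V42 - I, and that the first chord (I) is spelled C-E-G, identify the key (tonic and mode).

C major

The chord C is a major triad rooted on C; its label is I.
If C is scale degree 1 and the mode makes that degree carry a major triad, the tonic is C and the mode is major.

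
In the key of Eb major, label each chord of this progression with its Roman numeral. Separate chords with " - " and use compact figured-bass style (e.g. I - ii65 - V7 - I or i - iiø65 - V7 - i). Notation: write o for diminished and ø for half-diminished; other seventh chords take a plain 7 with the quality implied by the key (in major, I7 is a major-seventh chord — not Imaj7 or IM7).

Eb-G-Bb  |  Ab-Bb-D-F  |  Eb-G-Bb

Eb-G-Bb: major triad on Eb = scale degree 1 → I.
Ab-Bb-D-F has root Bb, degree 5 in Eb major, so V42.
Eb-G-Bb has root Eb, degree 1 in Eb major, so I.

I - V42 - I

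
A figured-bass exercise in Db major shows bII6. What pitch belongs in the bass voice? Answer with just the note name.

Gb

bII in Db major has root Ebb; the chord is Ebb-Gb-Bbb.
The figure 6 means first inversion — the third is in the bass.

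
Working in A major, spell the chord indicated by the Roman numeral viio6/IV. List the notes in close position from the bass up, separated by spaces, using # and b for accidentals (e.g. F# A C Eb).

E G C#

The slash marks an applied leading-tone chord: viio of IV. In A major, IV is D, so the leading tone to it is C#, a half step below.
Building a diminished triad on C# gives C#-E-G.
With the 6 figure the chord is in first inversion; from the bass E upward in close position it reads E-G-C#.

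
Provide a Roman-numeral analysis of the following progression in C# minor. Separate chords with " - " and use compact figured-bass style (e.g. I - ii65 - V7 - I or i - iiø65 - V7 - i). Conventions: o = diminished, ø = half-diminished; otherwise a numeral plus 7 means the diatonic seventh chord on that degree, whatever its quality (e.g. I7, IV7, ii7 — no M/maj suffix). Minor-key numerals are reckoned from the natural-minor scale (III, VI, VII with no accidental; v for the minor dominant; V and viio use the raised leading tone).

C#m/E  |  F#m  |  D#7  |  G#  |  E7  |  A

C#m/E: minor triad on C# = scale degree 1 → i6.
F#m: minor triad on F# = scale degree 4 → iv.
D#7: a dominant seventh chord on D#, the applied dominant of V → V7/V.
G#: major triad on G# = scale degree 5 → V.
E7: chromatic; E is V of VI, so V7/VI.
A has root A, degree 6 in C# minor, so VI.

i6 - iv - V7/V - V - V7/VI - VI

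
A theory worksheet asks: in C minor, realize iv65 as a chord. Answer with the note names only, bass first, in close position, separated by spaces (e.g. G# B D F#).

Ab C Eb F

The numeral's case and figure indicate a minor seventh chord. In C minor its root, the fourth degree, is F.
That chord is spelled F-Ab-C-Eb.
The figured bass 65 indicates first inversion, placing the third (Ab) in the bass: Ab-C-Eb-F.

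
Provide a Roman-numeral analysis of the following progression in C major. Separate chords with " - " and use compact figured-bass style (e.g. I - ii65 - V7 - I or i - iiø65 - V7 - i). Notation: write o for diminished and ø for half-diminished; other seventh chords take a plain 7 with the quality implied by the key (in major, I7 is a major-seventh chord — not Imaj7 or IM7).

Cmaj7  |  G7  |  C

I7 - V7 - I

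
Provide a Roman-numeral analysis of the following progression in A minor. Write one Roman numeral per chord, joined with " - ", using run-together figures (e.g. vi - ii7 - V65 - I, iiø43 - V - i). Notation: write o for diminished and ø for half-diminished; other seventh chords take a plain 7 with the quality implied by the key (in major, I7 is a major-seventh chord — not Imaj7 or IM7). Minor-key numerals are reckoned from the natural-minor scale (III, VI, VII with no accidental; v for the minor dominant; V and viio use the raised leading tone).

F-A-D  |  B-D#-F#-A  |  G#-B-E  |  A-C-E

F-A-D has root D, degree 4 in A minor, so iv6.
B-D#-F#-A: chromatic; B is V of V, so V7/V.
G#-B-E: major triad on E = scale degree 5 → V6.
A-C-E: minor triad on A = scale degree 1 → i.

iv6 - V7/V - V6 - i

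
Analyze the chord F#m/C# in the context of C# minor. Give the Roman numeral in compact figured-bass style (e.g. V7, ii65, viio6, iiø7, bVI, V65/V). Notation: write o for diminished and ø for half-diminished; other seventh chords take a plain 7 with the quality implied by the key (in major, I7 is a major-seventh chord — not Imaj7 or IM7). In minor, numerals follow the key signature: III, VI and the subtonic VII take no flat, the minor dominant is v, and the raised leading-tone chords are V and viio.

Stacked in thirds the chord is F#-A-C#: a minor triad on F#.
F# is scale degree 4 in C# minor, and a minor triad on that degree is written iv.
With C# in the bass the chord is in second inversion, so the figured bass is 64.

iv64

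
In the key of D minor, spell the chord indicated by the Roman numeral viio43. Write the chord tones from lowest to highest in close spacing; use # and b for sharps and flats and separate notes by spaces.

In D minor, the leading-tone chord is built on the raised seventh degree, C#.
That chord is spelled C#-E-G-Bb.
With the 43 figure the chord is in second inversion; from the bass G upward in close position it reads G-Bb-C#-E.

G Bb C# E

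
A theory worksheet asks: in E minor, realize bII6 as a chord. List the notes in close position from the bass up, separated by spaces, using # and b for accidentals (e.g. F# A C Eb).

A C F

bII6 is the Neapolitan sixth — a major triad on the lowered second degree, here in its customary first inversion. In E minor that root is F.
So the chord is F-A-C.
The figured bass 6 indicates first inversion, placing the third (A) in the bass: A-C-F.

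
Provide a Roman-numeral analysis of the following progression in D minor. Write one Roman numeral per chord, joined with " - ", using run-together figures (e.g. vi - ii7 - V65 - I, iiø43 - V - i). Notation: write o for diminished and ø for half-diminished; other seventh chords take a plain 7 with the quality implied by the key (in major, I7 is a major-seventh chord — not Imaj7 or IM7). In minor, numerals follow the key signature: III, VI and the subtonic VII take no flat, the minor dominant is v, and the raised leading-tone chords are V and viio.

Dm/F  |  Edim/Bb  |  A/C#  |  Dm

i6 - iio64 - V6 - i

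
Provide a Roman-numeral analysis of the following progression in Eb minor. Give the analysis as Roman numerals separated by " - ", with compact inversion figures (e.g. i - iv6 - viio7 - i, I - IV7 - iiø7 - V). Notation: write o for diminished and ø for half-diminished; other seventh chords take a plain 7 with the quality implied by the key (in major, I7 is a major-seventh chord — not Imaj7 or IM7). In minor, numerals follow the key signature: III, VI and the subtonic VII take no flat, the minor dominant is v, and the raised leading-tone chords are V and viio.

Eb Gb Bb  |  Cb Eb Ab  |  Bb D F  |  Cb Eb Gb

Eb-Gb-Bb has root Eb, degree 1 in Eb minor, so i.
Cb-Eb-Ab has root Ab, degree 4 in Eb minor, so iv6.
Bb-D-F: major triad on Bb = scale degree 5 → V.
Cb-Eb-Gb: root Cb is the submediant; major triad there is VI.

i - iv6 - V - VI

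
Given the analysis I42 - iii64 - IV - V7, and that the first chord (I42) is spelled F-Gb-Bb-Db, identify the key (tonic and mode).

The chord Gbmaj7/F is a major seventh chord rooted on Gb; its label is I42.
If Gb is scale degree 1 and the mode makes that degree carry a major seventh chord, the tonic is Gb and the mode is major.

Gb major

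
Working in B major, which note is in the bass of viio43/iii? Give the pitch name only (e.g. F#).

G#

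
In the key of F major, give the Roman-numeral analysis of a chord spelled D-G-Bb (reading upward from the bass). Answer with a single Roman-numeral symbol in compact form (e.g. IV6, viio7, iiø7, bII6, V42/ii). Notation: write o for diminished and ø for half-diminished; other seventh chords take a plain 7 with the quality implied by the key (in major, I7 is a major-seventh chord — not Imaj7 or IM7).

ii64

Stacked in thirds the chord is G-Bb-D: a minor triad on G.
G is scale degree 2 in F major, and a minor triad on that degree is written ii.
With D in the bass the chord is in second inversion, so the figured bass is 64.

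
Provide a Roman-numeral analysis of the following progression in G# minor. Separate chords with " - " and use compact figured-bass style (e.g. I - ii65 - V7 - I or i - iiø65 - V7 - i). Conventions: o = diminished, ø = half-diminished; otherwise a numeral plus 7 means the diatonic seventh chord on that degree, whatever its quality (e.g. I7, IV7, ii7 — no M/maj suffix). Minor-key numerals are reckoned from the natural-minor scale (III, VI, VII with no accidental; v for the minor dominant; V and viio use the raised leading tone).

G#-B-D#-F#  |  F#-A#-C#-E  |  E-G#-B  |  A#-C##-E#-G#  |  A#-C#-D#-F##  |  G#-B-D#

i7 - VII7 - VI - V7/V - V43 - i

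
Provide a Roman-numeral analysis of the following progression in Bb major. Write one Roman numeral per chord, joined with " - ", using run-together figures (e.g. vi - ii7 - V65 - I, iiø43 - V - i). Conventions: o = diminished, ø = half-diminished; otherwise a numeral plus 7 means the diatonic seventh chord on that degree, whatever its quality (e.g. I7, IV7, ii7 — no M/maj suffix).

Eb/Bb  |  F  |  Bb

Eb/Bb: major triad on Eb = scale degree 4 → IV64.
F: major triad on F = scale degree 5 → V.
Bb has root Bb, degree 1 in Bb major, so I.

IV64 - V - I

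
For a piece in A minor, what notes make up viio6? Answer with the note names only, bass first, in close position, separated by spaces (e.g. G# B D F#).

In A minor, the leading-tone chord is built on the raised seventh degree, G#.
Stacking thirds from G# gives G#-B-D.
With the 6 figure the chord is in first inversion; from the bass B upward in close position it reads B-D-G#.

B D G#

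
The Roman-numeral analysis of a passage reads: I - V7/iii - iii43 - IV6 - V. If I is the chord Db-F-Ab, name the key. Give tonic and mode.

Db major

The chord Db is a major triad rooted on Db; its label is I.
If Db is scale degree 1 and the mode makes that degree carry a major triad, the tonic is Db and the mode is major.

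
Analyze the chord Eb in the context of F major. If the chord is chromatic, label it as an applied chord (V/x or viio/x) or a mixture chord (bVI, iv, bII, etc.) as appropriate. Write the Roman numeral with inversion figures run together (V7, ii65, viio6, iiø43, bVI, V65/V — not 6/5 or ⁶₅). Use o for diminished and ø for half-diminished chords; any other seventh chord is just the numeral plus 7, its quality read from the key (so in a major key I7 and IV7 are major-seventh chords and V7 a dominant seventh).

bVII

The pitches Eb-G-Bb form a major triad rooted on Eb.
Eb is the lowered seventh degree of F major (diatonic 7 would be E). This is a major triad on the lowered seventh degree (the subtonic), borrowed from the parallel minor.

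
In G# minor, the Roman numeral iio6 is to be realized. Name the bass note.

iio in G# minor has root A#; the chord is A#-C#-E.
The figure 6 means first inversion — the third is in the bass.

C#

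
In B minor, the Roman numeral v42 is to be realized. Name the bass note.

E

v in B minor has root F#; the chord is F#-A-C#-E.
The figure 42 means third inversion — the seventh is in the bass.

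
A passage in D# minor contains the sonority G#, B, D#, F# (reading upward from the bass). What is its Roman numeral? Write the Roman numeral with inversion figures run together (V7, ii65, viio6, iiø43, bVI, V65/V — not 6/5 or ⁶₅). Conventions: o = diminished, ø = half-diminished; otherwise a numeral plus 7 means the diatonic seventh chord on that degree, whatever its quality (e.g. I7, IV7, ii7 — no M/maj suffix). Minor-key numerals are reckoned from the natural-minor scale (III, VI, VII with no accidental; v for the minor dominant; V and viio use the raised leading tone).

iv7

Stacked in thirds the chord is G#-B-D#-F#: a minor seventh chord on G#.
G# is scale degree 4 in D# minor, and a minor seventh chord on that degree is written iv7.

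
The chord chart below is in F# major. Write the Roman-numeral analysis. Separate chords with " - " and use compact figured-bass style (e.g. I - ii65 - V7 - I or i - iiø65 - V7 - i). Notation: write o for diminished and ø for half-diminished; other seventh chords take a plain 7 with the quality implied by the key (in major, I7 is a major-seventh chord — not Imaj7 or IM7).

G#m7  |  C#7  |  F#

ii7 - V7 - I

G#m7 has root G#, degree 2 in F# major, so ii7.
C#7: root C# is the dominant; dominant seventh chord there is V7.
F#: root F# is the tonic; major triad there is I.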